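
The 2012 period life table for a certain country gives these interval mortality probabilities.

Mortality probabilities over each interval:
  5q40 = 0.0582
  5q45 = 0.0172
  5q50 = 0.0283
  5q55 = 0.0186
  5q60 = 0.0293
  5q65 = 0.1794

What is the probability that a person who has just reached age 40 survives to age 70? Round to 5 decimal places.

Survival from 40 to 70 is the product of surviving each interval: (1 − 0.0582) × (1 − 0.0172) × (1 − 0.0283) × (1 − 0.0186) × (1 − 0.0293) × (1 − 0.1794).
= 0.9418 × 0.9828 × 0.9717 × 0.9814 × 0.9707 × 0.8206 = 0.703102.

0.70310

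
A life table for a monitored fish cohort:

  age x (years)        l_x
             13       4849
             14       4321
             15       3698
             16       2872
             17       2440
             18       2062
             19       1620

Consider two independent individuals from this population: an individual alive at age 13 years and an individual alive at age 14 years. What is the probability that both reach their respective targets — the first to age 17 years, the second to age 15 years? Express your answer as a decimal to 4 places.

0.4306

p₁ = l_17/l_13 = 2440/4849 = 0.503197; p₂ = l_15/l_14 = 3698/4321 = 0.855820.
P(both) = p₁ × p₂ = 0.503197 × 0.855820 = 0.430646.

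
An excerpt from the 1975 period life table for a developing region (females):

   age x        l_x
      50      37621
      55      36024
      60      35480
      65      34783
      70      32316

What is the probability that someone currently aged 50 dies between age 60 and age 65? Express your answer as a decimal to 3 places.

This is the probability of reaching 60 but not 65, conditional on being alive at 50: (l_60 − l_65) / l_50.
= (35480 − 34783) / 37621 = 697 / 37621 = 0.018527.

0.019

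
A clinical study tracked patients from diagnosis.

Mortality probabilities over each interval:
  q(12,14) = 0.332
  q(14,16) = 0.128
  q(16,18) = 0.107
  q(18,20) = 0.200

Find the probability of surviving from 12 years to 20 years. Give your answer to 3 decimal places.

Chaining the interval survival probabilities: (1 − 0.332) × (1 − 0.128) × (1 − 0.107) × (1 − 0.200).
= 0.668 × 0.872 × 0.893 × 0.800 = 0.416135.

0.416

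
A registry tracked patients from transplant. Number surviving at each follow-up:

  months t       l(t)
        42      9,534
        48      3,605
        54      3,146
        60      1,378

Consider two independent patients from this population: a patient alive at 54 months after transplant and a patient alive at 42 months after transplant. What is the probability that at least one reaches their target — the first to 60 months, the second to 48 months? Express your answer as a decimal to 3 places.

p₁ = l(60)/l(54) = 1,378/3,146 = 0.438017; p₂ = l(48)/l(42) = 3,605/9,534 = 0.378120.
P(at least one) = 1 − (1−p₁)(1−p₂) = 1 − 0.561983 × 0.621880 = 0.650514.

0.651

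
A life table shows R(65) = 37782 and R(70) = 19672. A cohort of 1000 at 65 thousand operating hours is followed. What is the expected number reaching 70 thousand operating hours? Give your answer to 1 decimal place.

The relevant probability is 19672/37782 = 0.520671.
Expected number = 1000 × 0.520671 = 520.7.

520.7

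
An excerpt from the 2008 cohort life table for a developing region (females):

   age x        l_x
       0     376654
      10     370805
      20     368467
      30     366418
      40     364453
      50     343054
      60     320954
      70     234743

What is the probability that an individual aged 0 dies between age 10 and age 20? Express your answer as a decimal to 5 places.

We want 10|10q0 = (l_10 − l_20)/l_0.
This is the probability of reaching 10 but not 20, conditional on being alive at 0: (l_10 − l_20) / l_0.
= (370805 − 368467) / 376654 = 2338 / 376654 = 0.006207.

0.00621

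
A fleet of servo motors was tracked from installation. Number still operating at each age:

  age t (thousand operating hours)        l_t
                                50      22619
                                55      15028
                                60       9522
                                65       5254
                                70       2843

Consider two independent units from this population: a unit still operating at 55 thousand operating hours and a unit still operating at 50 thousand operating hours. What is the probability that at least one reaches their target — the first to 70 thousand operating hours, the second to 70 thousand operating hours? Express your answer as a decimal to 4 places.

p₁ = l_70/l_55 = 2843/15028 = 0.189180; p₂ = l_70/l_50 = 2843/22619 = 0.125691.
P(at least one) = 1 − (1−p₁)(1−p₂) = 1 − 0.810820 × 0.874309 = 0.291093.

0.2911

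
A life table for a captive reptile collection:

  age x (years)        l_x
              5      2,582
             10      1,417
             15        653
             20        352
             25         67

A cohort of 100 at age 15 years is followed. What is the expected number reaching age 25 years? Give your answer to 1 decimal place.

The relevant probability is 67/653 = 0.102603.
Expected number = 100 × 0.102603 = 10.3.

10.3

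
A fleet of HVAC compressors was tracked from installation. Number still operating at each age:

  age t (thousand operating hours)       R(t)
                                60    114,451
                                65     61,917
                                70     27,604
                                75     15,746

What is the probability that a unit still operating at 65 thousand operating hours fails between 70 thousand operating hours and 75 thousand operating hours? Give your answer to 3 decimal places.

This is the probability of reaching 70 but not 75, conditional on being operational at 65: (R(70) − R(75)) / R(65).
= (27,604 − 15,746) / 61,917 = 11,858 / 61,917 = 0.191514.

0.192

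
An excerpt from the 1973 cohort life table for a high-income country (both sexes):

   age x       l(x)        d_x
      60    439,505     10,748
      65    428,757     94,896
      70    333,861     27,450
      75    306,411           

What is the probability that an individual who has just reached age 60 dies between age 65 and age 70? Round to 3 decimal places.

0.216

This is the probability of reaching 65 but not 70, conditional on being alive at 60: (l(65) − l(70)) / l(60).
= (428,757 − 333,861) / 439,505 = 94,896 / 439,505 = 0.215916.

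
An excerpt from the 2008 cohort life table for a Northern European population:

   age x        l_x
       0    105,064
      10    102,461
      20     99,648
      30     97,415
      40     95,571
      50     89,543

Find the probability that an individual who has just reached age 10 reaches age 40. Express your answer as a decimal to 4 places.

0.9328

The conditional survival probability is l_40/l_10 = 95,571/102,461 = 0.932755.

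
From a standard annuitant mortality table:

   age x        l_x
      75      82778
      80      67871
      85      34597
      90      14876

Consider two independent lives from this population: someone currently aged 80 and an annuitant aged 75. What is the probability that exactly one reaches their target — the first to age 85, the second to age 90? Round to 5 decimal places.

p₁ = l_85/l_80 = 34597/67871 = 0.509746; p₂ = l_90/l_75 = 14876/82778 = 0.179710.
P(exactly one) = p₁(1−p₂) + (1−p₁)p₂ = 0.418140 + 0.088104 = 0.506243.

0.50624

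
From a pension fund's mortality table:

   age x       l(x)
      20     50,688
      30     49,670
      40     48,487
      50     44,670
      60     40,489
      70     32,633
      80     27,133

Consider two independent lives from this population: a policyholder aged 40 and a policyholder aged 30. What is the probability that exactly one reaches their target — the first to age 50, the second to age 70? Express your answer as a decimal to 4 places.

0.3677

p₁ = l(50)/l(40) = 44,670/48,487 = 0.921278; p₂ = l(70)/l(30) = 32,633/49,670 = 0.656996.
P(exactly one) = p₁(1−p₂) + (1−p₁)p₂ = 0.316002 + 0.051720 = 0.367722.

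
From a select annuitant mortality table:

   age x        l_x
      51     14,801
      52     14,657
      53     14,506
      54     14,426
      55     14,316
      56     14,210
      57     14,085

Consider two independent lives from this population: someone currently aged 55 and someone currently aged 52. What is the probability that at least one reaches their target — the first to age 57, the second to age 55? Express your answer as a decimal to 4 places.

p₁ = l_57/l_55 = 14,085/14,316 = 0.983864; p₂ = l_55/l_52 = 14,316/14,657 = 0.976735.
P(at least one) = 1 − (1−p₁)(1−p₂) = 1 − 0.016136 × 0.023265 = 0.999625.

0.9996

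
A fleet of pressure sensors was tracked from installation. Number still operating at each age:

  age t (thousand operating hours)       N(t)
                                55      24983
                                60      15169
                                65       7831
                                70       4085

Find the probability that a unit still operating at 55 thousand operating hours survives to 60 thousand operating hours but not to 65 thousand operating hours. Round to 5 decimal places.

This is the probability of reaching 60 but not 65, conditional on being operational at 55: (N(60) − N(65)) / N(55).
= (15169 − 7831) / 24983 = 7338 / 24983 = 0.293720.

0.29372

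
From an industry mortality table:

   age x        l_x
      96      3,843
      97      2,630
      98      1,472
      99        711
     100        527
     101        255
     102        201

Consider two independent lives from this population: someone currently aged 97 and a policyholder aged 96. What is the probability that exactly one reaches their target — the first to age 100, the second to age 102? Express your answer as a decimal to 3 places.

p₁ = l_100/l_97 = 527/2,630 = 0.200380; p₂ = l_102/l_96 = 201/3,843 = 0.052303.
P(exactly one) = p₁(1−p₂) + (1−p₁)p₂ = 0.189900 + 0.041823 = 0.231722.

0.232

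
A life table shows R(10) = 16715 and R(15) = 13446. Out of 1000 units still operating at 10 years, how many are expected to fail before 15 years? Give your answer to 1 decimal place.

The relevant probability is 1 − 13446/16715 = 0.195573.
Expected number = 1000 × 0.195573 = 195.6.

195.6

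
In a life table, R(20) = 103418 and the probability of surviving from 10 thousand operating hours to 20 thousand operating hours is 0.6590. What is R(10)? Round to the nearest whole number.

R(10) = R(20) / p = 103418 / 0.6590 = 156932.

156932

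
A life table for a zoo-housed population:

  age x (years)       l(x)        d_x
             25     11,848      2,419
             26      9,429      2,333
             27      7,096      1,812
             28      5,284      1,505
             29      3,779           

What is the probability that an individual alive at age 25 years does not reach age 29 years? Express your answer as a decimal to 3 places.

P(die before 29 | alive at 25) = 1 − l(29)/l(25) = 1 − 3,779/11,848 = (8,069)/11,848 = 0.681043.

0.681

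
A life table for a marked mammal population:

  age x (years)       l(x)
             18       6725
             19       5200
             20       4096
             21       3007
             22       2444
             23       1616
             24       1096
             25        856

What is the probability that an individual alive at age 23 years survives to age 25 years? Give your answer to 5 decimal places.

0.52970

The conditional survival probability is l(25)/l(23) = 856/1616 = 0.529703.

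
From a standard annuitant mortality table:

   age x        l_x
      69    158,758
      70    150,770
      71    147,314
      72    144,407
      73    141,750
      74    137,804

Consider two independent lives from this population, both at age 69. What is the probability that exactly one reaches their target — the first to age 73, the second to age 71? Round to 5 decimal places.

0.16377

p₁ = l_73/l_69 = 141,750/158,758 = 0.892868; p₂ = l_71/l_69 = 147,314/158,758 = 0.927915.
P(exactly one) = p₁(1−p₂) + (1−p₁)p₂ = 0.064362 + 0.099409 = 0.163772.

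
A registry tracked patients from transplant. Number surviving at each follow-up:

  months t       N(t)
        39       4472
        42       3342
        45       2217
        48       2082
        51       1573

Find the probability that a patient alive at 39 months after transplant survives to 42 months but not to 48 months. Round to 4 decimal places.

0.2818

This is the probability of reaching 42 but not 48, conditional on being alive at 39: (N(42) − N(48)) / N(39).
= (3342 − 2082) / 4472 = 1260 / 4472 = 0.281753.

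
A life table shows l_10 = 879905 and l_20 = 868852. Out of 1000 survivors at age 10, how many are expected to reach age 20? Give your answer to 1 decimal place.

The relevant probability is 868852/879905 = 0.987438.
Expected number = 1000 × 0.987438 = 987.4.

987.4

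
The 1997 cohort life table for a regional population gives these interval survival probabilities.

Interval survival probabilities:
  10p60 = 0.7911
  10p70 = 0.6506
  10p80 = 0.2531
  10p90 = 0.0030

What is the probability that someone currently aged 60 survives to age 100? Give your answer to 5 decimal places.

Survival from 60 to 100 is the product of surviving each interval: 0.7911 × 0.6506 × 0.2531 × 0.0030.
= 0.000391.

0.00039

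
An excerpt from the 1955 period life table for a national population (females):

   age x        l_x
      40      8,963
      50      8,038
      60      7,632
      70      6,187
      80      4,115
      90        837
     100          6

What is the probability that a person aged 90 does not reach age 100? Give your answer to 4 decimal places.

0.9928

P(die before 100 | alive at 90) = 1 − l_100/l_90 = 1 − 6/837 = (831)/837 = 0.992832.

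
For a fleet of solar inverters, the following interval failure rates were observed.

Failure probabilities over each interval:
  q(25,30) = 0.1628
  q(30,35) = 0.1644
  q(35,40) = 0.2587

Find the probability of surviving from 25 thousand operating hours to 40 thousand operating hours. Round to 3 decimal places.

Chaining the interval survival probabilities: (1 − 0.1628) × (1 − 0.1644) × (1 − 0.2587).
= 0.8372 × 0.8356 × 0.7413 = 0.518587.

0.519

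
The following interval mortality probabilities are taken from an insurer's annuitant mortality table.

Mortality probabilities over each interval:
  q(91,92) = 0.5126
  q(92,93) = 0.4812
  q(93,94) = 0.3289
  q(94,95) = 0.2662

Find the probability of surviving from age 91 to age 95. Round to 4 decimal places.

Survival from 91 to 95 is the product of surviving each interval: (1 − 0.5126) × (1 − 0.4812) × (1 − 0.3289) × (1 − 0.2662).
= 0.4874 × 0.5188 × 0.6711 × 0.7338 = 0.124523.

0.1245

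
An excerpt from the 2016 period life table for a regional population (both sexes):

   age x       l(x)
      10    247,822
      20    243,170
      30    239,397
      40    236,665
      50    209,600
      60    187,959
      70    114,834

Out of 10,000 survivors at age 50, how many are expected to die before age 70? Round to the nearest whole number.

4521

The relevant probability is 1 − 114,834/209,600 = 0.452128.
Expected number = 10,000 × 0.452128 = 4521.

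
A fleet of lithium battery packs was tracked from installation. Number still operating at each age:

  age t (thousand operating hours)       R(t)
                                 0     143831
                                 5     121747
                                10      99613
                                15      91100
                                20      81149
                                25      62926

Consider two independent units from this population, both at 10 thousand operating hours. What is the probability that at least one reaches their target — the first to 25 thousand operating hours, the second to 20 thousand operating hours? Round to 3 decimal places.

0.932

p₁ = R(25)/R(10) = 62926/99613 = 0.631705; p₂ = R(20)/R(10) = 81149/99613 = 0.814643.
P(at least one) = 1 − (1−p₁)(1−p₂) = 1 − 0.368295 × 0.185357 = 0.931734.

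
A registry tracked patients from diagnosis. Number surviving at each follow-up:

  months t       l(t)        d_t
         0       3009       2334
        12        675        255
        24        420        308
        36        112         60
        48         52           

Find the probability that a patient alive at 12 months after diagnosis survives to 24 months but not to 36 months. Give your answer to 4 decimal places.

This is the probability of reaching 24 but not 36, conditional on being alive at 12: (l(24) − l(36)) / l(12).
= (420 − 112) / 675 = 308 / 675 = 0.456296.

0.4563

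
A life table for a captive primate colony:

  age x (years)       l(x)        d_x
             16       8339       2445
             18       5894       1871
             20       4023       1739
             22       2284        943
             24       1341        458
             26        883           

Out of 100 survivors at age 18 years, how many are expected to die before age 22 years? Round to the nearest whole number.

61

The relevant probability is 1 − 2284/5894 = 0.612487.
Expected number = 100 × 0.612487 = 61.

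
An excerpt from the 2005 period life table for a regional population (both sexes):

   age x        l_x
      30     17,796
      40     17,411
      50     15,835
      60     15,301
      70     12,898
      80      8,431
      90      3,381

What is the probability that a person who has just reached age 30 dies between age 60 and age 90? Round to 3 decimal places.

We want 30|30q30 = (l_60 − l_90)/l_30.
This is the probability of reaching 60 but not 90, conditional on being alive at 30: (l_60 − l_90) / l_30.
= (15,301 − 3,381) / 17,796 = 11,920 / 17,796 = 0.669813.

0.670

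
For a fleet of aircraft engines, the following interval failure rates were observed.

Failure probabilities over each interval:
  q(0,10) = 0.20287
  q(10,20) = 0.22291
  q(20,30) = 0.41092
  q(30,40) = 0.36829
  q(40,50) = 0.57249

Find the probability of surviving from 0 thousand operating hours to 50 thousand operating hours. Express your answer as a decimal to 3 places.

P(survive 0→50) = (1 − 0.20287) × (1 − 0.22291) × (1 − 0.41092) × (1 − 0.36829) × (1 − 0.57249).
= 0.79713 × 0.77709 × 0.58908 × 0.63171 × 0.42751 = 0.098546.

0.099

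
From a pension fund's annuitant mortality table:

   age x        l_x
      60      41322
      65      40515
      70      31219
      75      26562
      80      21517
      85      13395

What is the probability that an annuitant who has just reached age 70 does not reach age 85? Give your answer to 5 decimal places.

P(die before 85 | alive at 70) = 1 − l_85/l_70 = 1 − 13395/31219 = (17824)/31219 = 0.570934.

0.57093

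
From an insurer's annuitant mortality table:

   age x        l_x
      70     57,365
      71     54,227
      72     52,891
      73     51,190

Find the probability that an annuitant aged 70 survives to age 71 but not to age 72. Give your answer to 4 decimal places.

This is the probability of reaching 71 but not 72, conditional on being alive at 70: (l_71 − l_72) / l_70.
= (54,227 − 52,891) / 57,365 = 1,336 / 57,365 = 0.023289.

0.0233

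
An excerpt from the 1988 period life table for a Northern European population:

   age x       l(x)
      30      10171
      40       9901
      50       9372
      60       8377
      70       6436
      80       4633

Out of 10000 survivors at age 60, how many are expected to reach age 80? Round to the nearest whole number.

The relevant probability is 4633/8377 = 0.553062.
Expected number = 10000 × 0.553062 = 5531.

5531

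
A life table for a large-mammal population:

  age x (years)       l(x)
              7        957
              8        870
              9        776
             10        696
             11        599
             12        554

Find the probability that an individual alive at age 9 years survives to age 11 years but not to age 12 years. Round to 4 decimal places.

0.0580

This is the probability of reaching 11 but not 12, conditional on being alive at 9: (l(11) − l(12)) / l(9).
= (599 − 554) / 776 = 45 / 776 = 0.057990.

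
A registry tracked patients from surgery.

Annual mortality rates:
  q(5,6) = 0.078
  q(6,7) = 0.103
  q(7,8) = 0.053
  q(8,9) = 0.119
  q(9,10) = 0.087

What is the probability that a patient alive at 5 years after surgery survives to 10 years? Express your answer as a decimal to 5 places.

The overall survival probability is (1 − 0.078) × (1 − 0.103) × (1 − 0.053) × (1 − 0.119) × (1 − 0.087).
= 0.922 × 0.897 × 0.947 × 0.881 × 0.913 = 0.629970.

0.62997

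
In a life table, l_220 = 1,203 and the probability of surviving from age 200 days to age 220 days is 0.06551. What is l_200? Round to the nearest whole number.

l_200 = l_220 / p = 1,203 / 0.06551 = 18364.

18364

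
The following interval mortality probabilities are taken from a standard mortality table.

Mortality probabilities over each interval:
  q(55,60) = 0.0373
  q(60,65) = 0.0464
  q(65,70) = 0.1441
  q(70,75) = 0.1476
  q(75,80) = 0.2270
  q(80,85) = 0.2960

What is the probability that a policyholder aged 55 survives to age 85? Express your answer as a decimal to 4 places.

The overall survival probability is (1 − 0.0373) × (1 − 0.0464) × (1 − 0.1441) × (1 − 0.1476) × (1 − 0.2270) × (1 − 0.2960).
= 0.9627 × 0.9536 × 0.8559 × 0.8524 × 0.7730 × 0.7040 = 0.364482.

0.3645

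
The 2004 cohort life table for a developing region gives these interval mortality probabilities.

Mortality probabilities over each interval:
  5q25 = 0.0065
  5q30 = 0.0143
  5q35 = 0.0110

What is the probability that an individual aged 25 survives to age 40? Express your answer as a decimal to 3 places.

Survival from 25 to 40 is the product of surviving each interval: (1 − 0.0065) × (1 − 0.0143) × (1 − 0.0110).
= 0.9935 × 0.9857 × 0.9890 = 0.968521.

0.969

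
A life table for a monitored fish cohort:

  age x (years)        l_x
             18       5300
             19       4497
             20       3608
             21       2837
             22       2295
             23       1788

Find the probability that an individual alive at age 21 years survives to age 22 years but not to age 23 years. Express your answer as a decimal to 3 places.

0.179

This is the probability of reaching 22 but not 23, conditional on being alive at 21: (l_22 − l_23) / l_21.
= (2295 − 1788) / 2837 = 507 / 2837 = 0.178710.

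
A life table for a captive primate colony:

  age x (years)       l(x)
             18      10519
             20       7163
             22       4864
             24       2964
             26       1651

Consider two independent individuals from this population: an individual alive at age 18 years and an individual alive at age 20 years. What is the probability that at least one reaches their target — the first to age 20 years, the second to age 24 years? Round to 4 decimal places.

p₁ = l(20)/l(18) = 7163/10519 = 0.680958; p₂ = l(24)/l(20) = 2964/7163 = 0.413793.
P(at least one) = 1 − (1−p₁)(1−p₂) = 1 − 0.319042 × 0.586207 = 0.812975.

0.8130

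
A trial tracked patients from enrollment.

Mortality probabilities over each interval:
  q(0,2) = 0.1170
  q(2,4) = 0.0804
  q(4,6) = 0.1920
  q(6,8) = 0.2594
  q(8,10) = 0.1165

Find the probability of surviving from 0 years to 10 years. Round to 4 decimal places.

Survival from 0 to 10 is the product of surviving each interval: (1 − 0.1170) × (1 − 0.0804) × (1 − 0.1920) × (1 − 0.2594) × (1 − 0.1165).
= 0.8830 × 0.9196 × 0.8080 × 0.7406 × 0.8835 = 0.429300.

0.4293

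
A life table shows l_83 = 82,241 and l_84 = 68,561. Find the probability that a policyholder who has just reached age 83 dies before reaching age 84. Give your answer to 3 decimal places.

P(die before 84 | alive at 83) = 1 − l_84/l_83 = 1 − 68,561/82,241 = (13,680)/82,241 = 0.166340.

0.166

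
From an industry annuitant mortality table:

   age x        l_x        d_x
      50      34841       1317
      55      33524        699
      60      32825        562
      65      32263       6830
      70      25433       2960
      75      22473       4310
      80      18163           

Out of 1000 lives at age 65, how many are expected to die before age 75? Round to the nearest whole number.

The relevant probability is 1 − 22473/32263 = 0.303444.
Expected number = 1000 × 0.303444 = 303.

303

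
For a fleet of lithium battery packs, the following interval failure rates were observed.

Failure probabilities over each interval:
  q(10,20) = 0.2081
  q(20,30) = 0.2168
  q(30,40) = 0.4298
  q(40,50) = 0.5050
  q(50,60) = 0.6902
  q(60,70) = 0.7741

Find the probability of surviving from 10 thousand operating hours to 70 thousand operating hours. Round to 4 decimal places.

0.0123

Survival from 10 to 70 is the product of surviving each interval: (1 − 0.2081) × (1 − 0.2168) × (1 − 0.4298) × (1 − 0.5050) × (1 − 0.6902) × (1 − 0.7741).
= 0.7919 × 0.7832 × 0.5702 × 0.4950 × 0.3098 × 0.2259 = 0.012251.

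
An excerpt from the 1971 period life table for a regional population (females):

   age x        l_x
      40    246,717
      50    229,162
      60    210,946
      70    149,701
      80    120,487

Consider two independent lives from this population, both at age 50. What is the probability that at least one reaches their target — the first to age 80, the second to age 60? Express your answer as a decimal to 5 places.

0.96230

p₁ = l_80/l_50 = 120,487/229,162 = 0.525772; p₂ = l_60/l_50 = 210,946/229,162 = 0.920510.
P(at least one) = 1 − (1−p₁)(1−p₂) = 1 − 0.474228 × 0.079490 = 0.962304.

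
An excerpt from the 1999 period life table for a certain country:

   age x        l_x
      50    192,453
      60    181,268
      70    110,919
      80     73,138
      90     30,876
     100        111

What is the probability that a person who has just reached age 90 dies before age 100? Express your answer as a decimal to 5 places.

P(die before 100 | alive at 90) = 1 − l_100/l_90 = 1 − 111/30,876 = (30,765)/30,876 = 0.996405.

0.99640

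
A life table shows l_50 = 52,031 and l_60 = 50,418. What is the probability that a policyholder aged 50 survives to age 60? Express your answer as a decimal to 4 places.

The conditional survival probability is l_60/l_50 = 50,418/52,031 = 0.968999.

0.9690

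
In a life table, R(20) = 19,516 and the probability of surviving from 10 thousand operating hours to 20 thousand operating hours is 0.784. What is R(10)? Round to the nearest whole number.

24893

R(10) = R(20) / p = 19,516 / 0.784 = 24893.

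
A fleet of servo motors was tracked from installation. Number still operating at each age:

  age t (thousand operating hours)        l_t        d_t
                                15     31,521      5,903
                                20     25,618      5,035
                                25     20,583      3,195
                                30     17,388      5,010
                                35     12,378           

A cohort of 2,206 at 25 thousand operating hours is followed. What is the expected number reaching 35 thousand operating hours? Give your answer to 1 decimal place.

1326.6

The relevant probability is 12,378/20,583 = 0.601370.
Expected number = 2,206 × 0.601370 = 1326.6.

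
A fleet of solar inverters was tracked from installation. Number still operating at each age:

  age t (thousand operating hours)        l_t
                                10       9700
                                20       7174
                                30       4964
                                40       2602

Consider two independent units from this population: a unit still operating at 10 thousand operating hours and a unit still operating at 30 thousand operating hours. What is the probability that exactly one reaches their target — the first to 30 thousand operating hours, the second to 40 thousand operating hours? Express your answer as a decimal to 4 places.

0.4994

p₁ = l_30/l_10 = 4964/9700 = 0.511753; p₂ = l_40/l_30 = 2602/4964 = 0.524174.
P(exactly one) = p₁(1−p₂) + (1−p₁)p₂ = 0.243505 + 0.255926 = 0.499432.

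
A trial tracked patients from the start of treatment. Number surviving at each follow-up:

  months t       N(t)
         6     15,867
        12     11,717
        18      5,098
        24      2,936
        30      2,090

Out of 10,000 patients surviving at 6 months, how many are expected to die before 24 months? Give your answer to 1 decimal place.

The relevant probability is 1 − 2,936/15,867 = 0.814962.
Expected number = 10,000 × 0.814962 = 8149.6.

8149.6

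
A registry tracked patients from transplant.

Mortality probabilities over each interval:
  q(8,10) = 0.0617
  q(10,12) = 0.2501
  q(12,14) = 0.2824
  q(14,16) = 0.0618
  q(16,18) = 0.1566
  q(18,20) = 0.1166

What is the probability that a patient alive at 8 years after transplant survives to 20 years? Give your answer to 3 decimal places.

The overall survival probability is (1 − 0.0617) × (1 − 0.2501) × (1 − 0.2824) × (1 − 0.0618) × (1 − 0.1566) × (1 − 0.1166).
= 0.9383 × 0.7499 × 0.7176 × 0.9382 × 0.8434 × 0.8834 = 0.352951.

0.353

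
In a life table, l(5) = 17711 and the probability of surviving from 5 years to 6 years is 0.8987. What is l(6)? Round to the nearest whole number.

l(6) = l(5) × p = 17711 × 0.8987 = 15917.

15917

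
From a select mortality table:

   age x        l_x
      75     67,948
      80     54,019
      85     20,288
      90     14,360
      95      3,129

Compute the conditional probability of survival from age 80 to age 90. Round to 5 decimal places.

We want 10p80 = l_90/l_80.
The conditional survival probability is l_90/l_80 = 14,360/54,019 = 0.265832.

0.26583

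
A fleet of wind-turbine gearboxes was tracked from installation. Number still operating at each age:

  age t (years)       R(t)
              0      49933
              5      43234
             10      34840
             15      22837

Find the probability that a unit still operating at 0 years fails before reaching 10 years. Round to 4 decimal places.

P(fail before 10 | operational at 0) = 1 − R(10)/R(0) = 1 − 34840/49933 = (15093)/49933 = 0.302265.

0.3023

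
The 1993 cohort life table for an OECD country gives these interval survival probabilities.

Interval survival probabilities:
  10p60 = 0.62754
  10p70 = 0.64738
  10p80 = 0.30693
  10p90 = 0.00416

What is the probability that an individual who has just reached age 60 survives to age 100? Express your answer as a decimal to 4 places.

Survival from 60 to 100 is the product of surviving each interval: 0.62754 × 0.64738 × 0.30693 × 0.00416.
= 0.000519.

0.0005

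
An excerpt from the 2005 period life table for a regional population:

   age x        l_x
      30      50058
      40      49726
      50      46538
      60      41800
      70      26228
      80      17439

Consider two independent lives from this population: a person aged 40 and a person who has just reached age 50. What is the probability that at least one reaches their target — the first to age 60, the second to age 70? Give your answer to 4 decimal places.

0.9304

p₁ = l_60/l_40 = 41800/49726 = 0.840607; p₂ = l_70/l_50 = 26228/46538 = 0.563582.
P(at least one) = 1 − (1−p₁)(1−p₂) = 1 − 0.159393 × 0.436418 = 0.930438.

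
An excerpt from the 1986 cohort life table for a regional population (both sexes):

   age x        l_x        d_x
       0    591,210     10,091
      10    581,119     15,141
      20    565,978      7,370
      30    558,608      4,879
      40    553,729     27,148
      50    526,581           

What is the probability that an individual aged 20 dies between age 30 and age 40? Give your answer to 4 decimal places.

This is the probability of reaching 30 but not 40, conditional on being alive at 20: (l_30 − l_40) / l_20.
= (558,608 − 553,729) / 565,978 = 4,879 / 565,978 = 0.008620.

0.0086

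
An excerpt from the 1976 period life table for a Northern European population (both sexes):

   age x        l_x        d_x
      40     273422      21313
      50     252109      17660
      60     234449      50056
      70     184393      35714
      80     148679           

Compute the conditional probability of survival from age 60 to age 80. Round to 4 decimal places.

We want 20p60 = l_80/l_60.
The conditional survival probability is l_80/l_60 = 148679/234449 = 0.634164.

0.6342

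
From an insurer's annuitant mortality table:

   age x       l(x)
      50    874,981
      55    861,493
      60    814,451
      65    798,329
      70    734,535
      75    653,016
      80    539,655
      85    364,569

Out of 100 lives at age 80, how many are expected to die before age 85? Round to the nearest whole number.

The relevant probability is 1 − 364,569/539,655 = 0.324441.
Expected number = 100 × 0.324441 = 32.

32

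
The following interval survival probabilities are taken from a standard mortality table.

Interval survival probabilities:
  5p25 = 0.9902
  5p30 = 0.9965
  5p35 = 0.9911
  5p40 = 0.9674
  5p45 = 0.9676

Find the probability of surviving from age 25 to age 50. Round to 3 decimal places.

0.915

25p25 = 0.9902 × 0.9965 × 0.9911 × 0.9674 × 0.9676.
= 0.915418.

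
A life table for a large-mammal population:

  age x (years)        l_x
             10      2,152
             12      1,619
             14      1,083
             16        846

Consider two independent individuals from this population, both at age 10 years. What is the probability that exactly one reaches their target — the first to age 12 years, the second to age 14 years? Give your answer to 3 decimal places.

p₁ = l_12/l_10 = 1,619/2,152 = 0.752323; p₂ = l_14/l_10 = 1,083/2,152 = 0.503253.
P(exactly one) = p₁(1−p₂) + (1−p₁)p₂ = 0.373714 + 0.124644 = 0.498358.

0.498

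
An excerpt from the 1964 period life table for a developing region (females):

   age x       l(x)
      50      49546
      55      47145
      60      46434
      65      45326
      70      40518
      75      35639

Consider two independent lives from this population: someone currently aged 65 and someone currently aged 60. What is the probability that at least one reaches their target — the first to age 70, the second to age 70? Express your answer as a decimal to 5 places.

0.98649

p₁ = l(70)/l(65) = 40518/45326 = 0.893924; p₂ = l(70)/l(60) = 40518/46434 = 0.872593.
P(at least one) = 1 − (1−p₁)(1−p₂) = 1 − 0.106076 × 0.127407 = 0.986485.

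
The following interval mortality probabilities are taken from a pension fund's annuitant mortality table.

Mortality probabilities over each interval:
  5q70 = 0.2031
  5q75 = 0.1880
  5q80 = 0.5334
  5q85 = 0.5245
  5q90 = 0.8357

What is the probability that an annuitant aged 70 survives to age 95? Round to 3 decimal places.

25p70 = (1 − 0.2031) × (1 − 0.1880) × (1 − 0.5334) × (1 − 0.5245) × (1 − 0.8357).
= 0.7969 × 0.8120 × 0.4666 × 0.4755 × 0.1643 = 0.023588.

0.024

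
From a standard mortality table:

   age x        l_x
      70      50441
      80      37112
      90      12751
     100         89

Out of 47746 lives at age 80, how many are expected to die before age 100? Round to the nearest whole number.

The relevant probability is 1 − 89/37112 = 0.997602.
Expected number = 47746 × 0.997602 = 47631.

47631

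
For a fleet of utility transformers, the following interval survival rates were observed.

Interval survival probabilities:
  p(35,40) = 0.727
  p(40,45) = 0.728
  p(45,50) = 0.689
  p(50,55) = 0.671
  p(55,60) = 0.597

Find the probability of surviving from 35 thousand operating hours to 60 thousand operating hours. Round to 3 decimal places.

0.146

Chaining the interval survival probabilities: 0.727 × 0.728 × 0.689 × 0.671 × 0.597.
= 0.146077.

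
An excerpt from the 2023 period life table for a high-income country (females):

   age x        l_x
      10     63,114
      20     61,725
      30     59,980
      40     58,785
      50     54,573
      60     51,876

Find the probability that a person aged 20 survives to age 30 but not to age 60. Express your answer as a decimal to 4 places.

We want 10|30q20 = (l_30 − l_60)/l_20.
This is the probability of reaching 30 but not 60, conditional on being alive at 20: (l_30 − l_60) / l_20.
= (59,980 − 51,876) / 61,725 = 8,104 / 61,725 = 0.131292.

0.1313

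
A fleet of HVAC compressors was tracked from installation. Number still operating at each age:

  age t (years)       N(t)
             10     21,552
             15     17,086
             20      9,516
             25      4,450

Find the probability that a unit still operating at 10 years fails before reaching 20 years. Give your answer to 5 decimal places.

0.55846

P(fail before 20 | operational at 10) = 1 − N(20)/N(10) = 1 − 9,516/21,552 = (12,036)/21,552 = 0.558463.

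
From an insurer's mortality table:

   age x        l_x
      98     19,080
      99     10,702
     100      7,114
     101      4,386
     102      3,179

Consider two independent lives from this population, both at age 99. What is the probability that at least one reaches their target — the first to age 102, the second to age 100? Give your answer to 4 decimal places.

p₁ = l_102/l_99 = 3,179/10,702 = 0.297047; p₂ = l_100/l_99 = 7,114/10,702 = 0.664736.
P(at least one) = 1 − (1−p₁)(1−p₂) = 1 − 0.702953 × 0.335264 = 0.764325.

0.7643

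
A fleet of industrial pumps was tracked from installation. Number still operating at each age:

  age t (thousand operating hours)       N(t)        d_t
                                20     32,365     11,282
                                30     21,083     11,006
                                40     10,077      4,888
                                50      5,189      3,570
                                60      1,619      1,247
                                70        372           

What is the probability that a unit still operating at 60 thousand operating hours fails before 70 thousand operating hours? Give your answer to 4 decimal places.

0.7702

P(fail before 70 | operational at 60) = 1 − N(70)/N(60) = 1 − 372/1,619 = (1,247)/1,619 = 0.770229.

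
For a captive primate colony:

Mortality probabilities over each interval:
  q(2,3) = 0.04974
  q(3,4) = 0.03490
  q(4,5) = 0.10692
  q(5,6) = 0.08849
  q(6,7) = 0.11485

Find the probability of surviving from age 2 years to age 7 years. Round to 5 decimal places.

The overall survival probability is (1 − 0.04974) × (1 − 0.03490) × (1 − 0.10692) × (1 − 0.08849) × (1 − 0.11485).
= 0.95026 × 0.96510 × 0.89308 × 0.91151 × 0.88515 = 0.660820.

0.66082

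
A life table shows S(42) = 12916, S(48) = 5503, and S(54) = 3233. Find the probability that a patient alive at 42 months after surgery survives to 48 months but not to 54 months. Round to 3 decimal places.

This is the probability of reaching 48 but not 54, conditional on being alive at 42: (S(48) − S(54)) / S(42).
= (5503 − 3233) / 12916 = 2270 / 12916 = 0.175751.

0.176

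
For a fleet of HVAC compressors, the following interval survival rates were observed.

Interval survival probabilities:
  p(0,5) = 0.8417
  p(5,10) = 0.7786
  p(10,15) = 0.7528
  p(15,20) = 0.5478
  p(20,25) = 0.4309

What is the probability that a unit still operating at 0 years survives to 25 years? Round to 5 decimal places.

The overall survival probability is 0.8417 × 0.7786 × 0.7528 × 0.5478 × 0.4309.
= 0.116453.

0.11645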